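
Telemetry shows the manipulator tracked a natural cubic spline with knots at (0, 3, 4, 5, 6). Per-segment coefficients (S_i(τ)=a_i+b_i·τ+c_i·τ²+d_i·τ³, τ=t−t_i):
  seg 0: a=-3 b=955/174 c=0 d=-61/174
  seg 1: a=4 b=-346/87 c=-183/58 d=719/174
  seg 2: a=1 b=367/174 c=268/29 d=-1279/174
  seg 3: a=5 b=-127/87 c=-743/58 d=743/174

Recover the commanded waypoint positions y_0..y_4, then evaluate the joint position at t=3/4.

y_0 = S_0(0) = a_0 = -3
y_1 = S_1(0) = a_1 = 4
y_2 = S_2(0) = a_2 = 1
y_3 = S_3(0) = a_3 = 5
y_4 = S_3(1) = -5
t_q=3/4 is in segment 0 (τ=3/4); S_0(τ)=3595/3712

y_0=-3 y_1=4 y_2=1 y_3=5 y_4=-5
S(3/4) = 3595/3712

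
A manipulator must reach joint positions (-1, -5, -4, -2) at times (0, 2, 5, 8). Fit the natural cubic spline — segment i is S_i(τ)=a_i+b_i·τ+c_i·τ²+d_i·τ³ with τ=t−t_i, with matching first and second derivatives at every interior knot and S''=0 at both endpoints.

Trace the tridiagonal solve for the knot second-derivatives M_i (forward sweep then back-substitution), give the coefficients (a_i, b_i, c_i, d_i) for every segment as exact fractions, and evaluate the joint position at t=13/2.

Δ: Δ0=-2, Δ1=1/3, Δ2=2/3
row 1: diag=10, rhs=14; c'=3/10, d'=7/5
row 2: denom=12−3·3/10=111/10; d'=(2−3·7/5)/(111/10)=-22/111
back: M2=-22/111
back: M1=7/5−3/10·-22/111=54/37
M: M0=0, M1=54/37, M2=-22/111, M3=0
seg 0: a=-1, c=M0/2=0, d=(M1−M0)/(6·2)=9/74, b=Δ0−h0·(2M0+M1)/6=-92/37
seg 1: a=-5, c=M1/2=27/37, d=(M2−M1)/(6·3)=-92/999, b=Δ1−h1·(2M1+M2)/6=-38/37
seg 2: a=-4, c=M2/2=-11/111, d=(M3−M2)/(6·3)=11/999, b=Δ2−h2·(2M2+M3)/6=32/37
t_q=13/2 → seg 2, τ=3/2; S=-4+32/37·τ+-11/111·τ²+11/999·τ³=-855/296

  seg 0: a=-1 b=-92/37 c=0 d=9/74
  seg 1: a=-5 b=-38/37 c=27/37 d=-92/999
  seg 2: a=-4 b=32/37 c=-11/111 d=11/999
S(13/2) = -855/296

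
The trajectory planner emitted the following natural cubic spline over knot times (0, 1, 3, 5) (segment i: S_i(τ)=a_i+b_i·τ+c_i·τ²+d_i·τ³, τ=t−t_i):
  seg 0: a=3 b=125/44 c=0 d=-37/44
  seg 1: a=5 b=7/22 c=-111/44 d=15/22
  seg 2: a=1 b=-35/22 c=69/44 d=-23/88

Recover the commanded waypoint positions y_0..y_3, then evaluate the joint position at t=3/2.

y_0=3 y_1=5 y_2=1 y_3=2
S(3/2) = 203/44

y_0 = S_0(0) = a_0 = 3
y_1 = S_1(0) = a_1 = 5
y_2 = S_2(0) = a_2 = 1
y_3 = S_2(2) = 2
t_q=3/2 is in segment 1 (τ=1/2); S_1(τ)=203/44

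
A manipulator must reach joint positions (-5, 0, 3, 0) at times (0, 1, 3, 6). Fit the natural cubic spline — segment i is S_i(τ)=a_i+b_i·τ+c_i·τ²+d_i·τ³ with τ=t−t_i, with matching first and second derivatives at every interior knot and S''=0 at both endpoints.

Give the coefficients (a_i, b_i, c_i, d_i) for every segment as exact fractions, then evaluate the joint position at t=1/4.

Δ: Δ0=5, Δ1=3/2, Δ2=-1
row 1: diag=6, rhs=-21; c'=1/3, d'=-7/2
row 2: denom=10−2·1/3=28/3; d'=(-15−2·-7/2)/(28/3)=-6/7
back: M2=-6/7
back: M1=-7/2−1/3·-6/7=-45/14
M: M0=0, M1=-45/14, M2=-6/7, M3=0
seg 0: a=-5, c=M0/2=0, d=(M1−M0)/(6·1)=-15/28, b=Δ0−h0·(2M0+M1)/6=155/28
seg 1: a=0, c=M1/2=-45/28, d=(M2−M1)/(6·2)=11/56, b=Δ1−h1·(2M1+M2)/6=55/14
seg 2: a=3, c=M2/2=-3/7, d=(M3−M2)/(6·3)=1/21, b=Δ2−h2·(2M2+M3)/6=-1/7
t_q=1/4 → seg 0, τ=1/4; S=-5+155/28·τ+0·τ²+-15/28·τ³=-6495/1792

  seg 0: a=-5 b=155/28 c=0 d=-15/28
  seg 1: a=0 b=55/14 c=-45/28 d=11/56
  seg 2: a=3 b=-1/7 c=-3/7 d=1/21
S(1/4) = -6495/1792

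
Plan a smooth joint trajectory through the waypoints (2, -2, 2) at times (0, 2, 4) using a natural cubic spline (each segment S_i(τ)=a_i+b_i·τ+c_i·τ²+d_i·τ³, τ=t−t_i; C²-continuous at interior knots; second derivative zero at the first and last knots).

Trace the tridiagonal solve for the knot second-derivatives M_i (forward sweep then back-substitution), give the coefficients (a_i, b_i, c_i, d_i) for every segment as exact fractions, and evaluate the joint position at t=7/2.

  seg 0: a=2 b=-3 c=0 d=1/4
  seg 1: a=-2 b=0 c=3/2 d=-1/4
S(7/2) = 17/32

Δ: Δ0=-2, Δ1=2
row 1: diag=8, rhs=24; c'=1/4, d'=3
back: M1=3
M: M0=0, M1=3, M2=0
seg 0: a=2, c=M0/2=0, d=(M1−M0)/(6·2)=1/4, b=Δ0−h0·(2M0+M1)/6=-3
seg 1: a=-2, c=M1/2=3/2, d=(M2−M1)/(6·2)=-1/4, b=Δ1−h1·(2M1+M2)/6=0
t_q=7/2 → seg 1, τ=3/2; S=-2+0·τ+3/2·τ²+-1/4·τ³=17/32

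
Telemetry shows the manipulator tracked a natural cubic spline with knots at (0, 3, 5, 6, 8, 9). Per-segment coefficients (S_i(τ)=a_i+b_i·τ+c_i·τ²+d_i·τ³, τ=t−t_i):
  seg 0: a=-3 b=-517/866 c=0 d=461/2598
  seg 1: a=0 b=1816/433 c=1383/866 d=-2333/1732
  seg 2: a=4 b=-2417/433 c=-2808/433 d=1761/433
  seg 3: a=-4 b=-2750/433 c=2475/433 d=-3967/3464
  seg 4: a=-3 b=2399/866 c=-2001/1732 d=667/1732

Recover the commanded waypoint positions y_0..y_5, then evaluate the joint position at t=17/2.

y_0=-3 y_1=0 y_2=4 y_3=-4 y_4=-3 y_5=-1
S(17/2) = -25711/13856

y_0 = S_0(0) = a_0 = -3
y_1 = S_1(0) = a_1 = 0
y_2 = S_2(0) = a_2 = 4
y_3 = S_3(0) = a_3 = -4
y_4 = S_4(0) = a_4 = -3
y_5 = S_4(1) = -1
t_q=17/2 is in segment 4 (τ=1/2); S_4(τ)=-25711/13856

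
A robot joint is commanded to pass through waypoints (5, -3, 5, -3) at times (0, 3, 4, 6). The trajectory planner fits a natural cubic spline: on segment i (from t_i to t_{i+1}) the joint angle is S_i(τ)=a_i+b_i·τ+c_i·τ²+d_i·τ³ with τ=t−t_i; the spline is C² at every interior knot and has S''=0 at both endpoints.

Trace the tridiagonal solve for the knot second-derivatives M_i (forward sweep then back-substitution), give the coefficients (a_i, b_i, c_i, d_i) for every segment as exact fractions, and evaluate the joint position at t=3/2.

Δ: Δ0=-8/3, Δ1=8, Δ2=-4
row 1: diag=8, rhs=64; c'=1/8, d'=8
row 2: denom=6−1·1/8=47/8; d'=(-72−1·8)/(47/8)=-640/47
back: M2=-640/47
back: M1=8−1/8·-640/47=456/47
M: M0=0, M1=456/47, M2=-640/47, M3=0
seg 0: a=5, c=M0/2=0, d=(M1−M0)/(6·3)=76/141, b=Δ0−h0·(2M0+M1)/6=-1060/141
seg 1: a=-3, c=M1/2=228/47, d=(M2−M1)/(6·1)=-548/141, b=Δ1−h1·(2M1+M2)/6=992/141
seg 2: a=5, c=M2/2=-320/47, d=(M3−M2)/(6·2)=160/141, b=Δ2−h2·(2M2+M3)/6=716/141
t_q=3/2 → seg 0, τ=3/2; S=5+-1060/141·τ+0·τ²+76/141·τ³=-419/94

  seg 0: a=5 b=-1060/141 c=0 d=76/141
  seg 1: a=-3 b=992/141 c=228/47 d=-548/141
  seg 2: a=5 b=716/141 c=-320/47 d=160/141
S(3/2) = -419/94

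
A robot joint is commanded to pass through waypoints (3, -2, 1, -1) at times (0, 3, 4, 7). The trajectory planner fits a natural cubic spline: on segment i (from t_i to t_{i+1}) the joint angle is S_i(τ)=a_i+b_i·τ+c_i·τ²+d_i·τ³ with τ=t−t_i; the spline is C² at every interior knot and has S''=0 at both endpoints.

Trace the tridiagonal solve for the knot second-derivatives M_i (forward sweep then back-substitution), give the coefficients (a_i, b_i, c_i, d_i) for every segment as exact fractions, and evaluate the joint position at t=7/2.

  seg 0: a=3 b=-76/21 c=0 d=41/189
  seg 1: a=-2 b=47/21 c=41/21 d=-25/21
  seg 2: a=1 b=18/7 c=-34/21 d=34/189
S(7/2) = -13/24

Δ: Δ0=-5/3, Δ1=3, Δ2=-2/3
row 1: diag=8, rhs=28; c'=1/8, d'=7/2
row 2: denom=8−1·1/8=63/8; d'=(-22−1·7/2)/(63/8)=-68/21
back: M2=-68/21
back: M1=7/2−1/8·-68/21=82/21
M: M0=0, M1=82/21, M2=-68/21, M3=0
seg 0: a=3, c=M0/2=0, d=(M1−M0)/(6·3)=41/189, b=Δ0−h0·(2M0+M1)/6=-76/21
seg 1: a=-2, c=M1/2=41/21, d=(M2−M1)/(6·1)=-25/21, b=Δ1−h1·(2M1+M2)/6=47/21
seg 2: a=1, c=M2/2=-34/21, d=(M3−M2)/(6·3)=34/189, b=Δ2−h2·(2M2+M3)/6=18/7
t_q=7/2 → seg 1, τ=1/2; S=-2+47/21·τ+41/21·τ²+-25/21·τ³=-13/24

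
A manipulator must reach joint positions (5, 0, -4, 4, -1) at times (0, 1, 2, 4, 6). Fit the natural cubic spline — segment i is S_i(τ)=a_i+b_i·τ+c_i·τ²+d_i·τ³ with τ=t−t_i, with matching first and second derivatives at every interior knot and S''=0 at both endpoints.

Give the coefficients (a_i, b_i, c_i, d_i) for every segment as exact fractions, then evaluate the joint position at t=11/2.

Δ: Δ0=-5, Δ1=-4, Δ2=4, Δ3=-5/2
row 1: diag=4, rhs=6; c'=1/4, d'=3/2
row 2: denom=6−1·1/4=23/4; d'=(48−1·3/2)/(23/4)=186/23
row 3: denom=8−2·8/23=168/23; d'=(-39−2·186/23)/(168/23)=-423/56
back: M3=-423/56
back: M2=186/23−8/23·-423/56=75/7
back: M1=3/2−1/4·75/7=-33/28
M: M0=0, M1=-33/28, M2=75/7, M3=-423/56, M4=0
seg 0: a=5, c=M0/2=0, d=(M1−M0)/(6·1)=-11/56, b=Δ0−h0·(2M0+M1)/6=-269/56
seg 1: a=0, c=M1/2=-33/56, d=(M2−M1)/(6·1)=111/56, b=Δ1−h1·(2M1+M2)/6=-151/28
seg 2: a=-4, c=M2/2=75/14, d=(M3−M2)/(6·2)=-341/224, b=Δ2−h2·(2M2+M3)/6=-5/8
seg 3: a=4, c=M3/2=-423/112, d=(M4−M3)/(6·2)=141/224, b=Δ3−h3·(2M3+M4)/6=71/28
t_q=11/2 → seg 3, τ=3/2; S=4+71/28·τ+-423/112·τ²+141/224·τ³=2563/1792

  seg 0: a=5 b=-269/56 c=0 d=-11/56
  seg 1: a=0 b=-151/28 c=-33/56 d=111/56
  seg 2: a=-4 b=-5/8 c=75/14 d=-341/224
  seg 3: a=4 b=71/28 c=-423/112 d=141/224
S(11/2) = 2563/1792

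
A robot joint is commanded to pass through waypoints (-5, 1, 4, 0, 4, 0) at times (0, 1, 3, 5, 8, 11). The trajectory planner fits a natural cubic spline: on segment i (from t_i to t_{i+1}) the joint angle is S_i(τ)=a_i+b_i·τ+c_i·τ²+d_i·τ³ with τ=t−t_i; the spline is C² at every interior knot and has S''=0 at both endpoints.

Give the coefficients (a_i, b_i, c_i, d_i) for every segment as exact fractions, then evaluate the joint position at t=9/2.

Δ: Δ0=6, Δ1=3/2, Δ2=-2, Δ3=4/3, Δ4=-4/3
row 1: diag=6, rhs=-27; c'=1/3, d'=-9/2
row 2: denom=8−2·1/3=22/3; d'=(-21−2·-9/2)/(22/3)=-18/11
row 3: denom=10−2·3/11=104/11; d'=(20−2·-18/11)/(104/11)=32/13
row 4: denom=12−3·33/104=1149/104; d'=(-16−3·32/13)/(1149/104)=-2432/1149
back: M4=-2432/1149
back: M3=32/13−33/104·-2432/1149=1200/383
back: M2=-18/11−3/11·1200/383=-954/383
back: M1=-9/2−1/3·-954/383=-2811/766
M: M0=0, M1=-2811/766, M2=-954/383, M3=1200/383, M4=-2432/1149, M5=0
seg 0: a=-5, c=M0/2=0, d=(M1−M0)/(6·1)=-937/1532, b=Δ0−h0·(2M0+M1)/6=10129/1532
seg 1: a=1, c=M1/2=-2811/1532, d=(M2−M1)/(6·2)=301/3064, b=Δ1−h1·(2M1+M2)/6=3659/766
seg 2: a=4, c=M2/2=-477/383, d=(M3−M2)/(6·2)=359/766, b=Δ2−h2·(2M2+M3)/6=-530/383
seg 3: a=0, c=M3/2=600/383, d=(M4−M3)/(6·3)=-3016/10341, b=Δ3−h3·(2M3+M4)/6=-284/383
seg 4: a=4, c=M4/2=-1216/1149, d=(M5−M4)/(6·3)=1216/10341, b=Δ4−h4·(2M4+M5)/6=300/383
t_q=9/2 → seg 2, τ=3/2; S=4+-530/383·τ+-477/383·τ²+359/766·τ³=4313/6128

  seg 0: a=-5 b=10129/1532 c=0 d=-937/1532
  seg 1: a=1 b=3659/766 c=-2811/1532 d=301/3064
  seg 2: a=4 b=-530/383 c=-477/383 d=359/766
  seg 3: a=0 b=-284/383 c=600/383 d=-3016/10341
  seg 4: a=4 b=300/383 c=-1216/1149 d=1216/10341
S(9/2) = 4313/6128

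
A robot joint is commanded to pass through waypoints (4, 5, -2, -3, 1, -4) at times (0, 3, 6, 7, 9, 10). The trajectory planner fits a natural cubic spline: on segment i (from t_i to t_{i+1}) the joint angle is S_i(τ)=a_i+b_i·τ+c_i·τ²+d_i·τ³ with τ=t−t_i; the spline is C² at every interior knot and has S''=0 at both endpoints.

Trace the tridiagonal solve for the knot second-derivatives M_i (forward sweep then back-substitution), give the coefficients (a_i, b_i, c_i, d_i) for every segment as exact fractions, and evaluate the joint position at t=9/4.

  seg 0: a=4 b=125/113 c=0 d=-262/3051
  seg 1: a=5 b=-137/113 c=-262/339 d=406/3051
  seg 2: a=-2 b=-255/113 c=48/113 d=94/113
  seg 3: a=-3 b=123/113 c=330/113 d=-557/452
  seg 4: a=1 b=-228/113 c=-1011/226 d=337/226
S(9/4) = 19927/3616

Δ: Δ0=1/3, Δ1=-7/3, Δ2=-1, Δ3=2, Δ4=-5
row 1: diag=12, rhs=-16; c'=1/4, d'=-4/3
row 2: denom=8−3·1/4=29/4; d'=(8−3·-4/3)/(29/4)=48/29
row 3: denom=6−1·4/29=170/29; d'=(18−1·48/29)/(170/29)=237/85
row 4: denom=6−2·29/85=452/85; d'=(-42−2·237/85)/(452/85)=-1011/113
back: M4=-1011/113
back: M3=237/85−29/85·-1011/113=660/113
back: M2=48/29−4/29·660/113=96/113
back: M1=-4/3−1/4·96/113=-524/339
M: M0=0, M1=-524/339, M2=96/113, M3=660/113, M4=-1011/113, M5=0
seg 0: a=4, c=M0/2=0, d=(M1−M0)/(6·3)=-262/3051, b=Δ0−h0·(2M0+M1)/6=125/113
seg 1: a=5, c=M1/2=-262/339, d=(M2−M1)/(6·3)=406/3051, b=Δ1−h1·(2M1+M2)/6=-137/113
seg 2: a=-2, c=M2/2=48/113, d=(M3−M2)/(6·1)=94/113, b=Δ2−h2·(2M2+M3)/6=-255/113
seg 3: a=-3, c=M3/2=330/113, d=(M4−M3)/(6·2)=-557/452, b=Δ3−h3·(2M3+M4)/6=123/113
seg 4: a=1, c=M4/2=-1011/226, d=(M5−M4)/(6·1)=337/226, b=Δ4−h4·(2M4+M5)/6=-228/113
t_q=9/4 → seg 0, τ=9/4; S=4+125/113·τ+0·τ²+-262/3051·τ³=19927/3616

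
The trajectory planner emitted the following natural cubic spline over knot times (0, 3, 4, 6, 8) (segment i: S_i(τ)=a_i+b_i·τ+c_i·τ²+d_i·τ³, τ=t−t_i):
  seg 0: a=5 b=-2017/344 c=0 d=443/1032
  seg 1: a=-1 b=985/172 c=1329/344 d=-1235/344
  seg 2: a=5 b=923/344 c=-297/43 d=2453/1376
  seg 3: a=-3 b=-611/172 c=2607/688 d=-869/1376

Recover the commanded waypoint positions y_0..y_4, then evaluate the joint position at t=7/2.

y_0 = S_0(0) = a_0 = 5
y_1 = S_1(0) = a_1 = -1
y_2 = S_2(0) = a_2 = 5
y_3 = S_3(0) = a_3 = -3
y_4 = S_3(2) = 0
t_q=7/2 is in segment 1 (τ=1/2); S_1(τ)=6551/2752

y_0=5 y_1=-1 y_2=5 y_3=-3 y_4=0
S(7/2) = 6551/2752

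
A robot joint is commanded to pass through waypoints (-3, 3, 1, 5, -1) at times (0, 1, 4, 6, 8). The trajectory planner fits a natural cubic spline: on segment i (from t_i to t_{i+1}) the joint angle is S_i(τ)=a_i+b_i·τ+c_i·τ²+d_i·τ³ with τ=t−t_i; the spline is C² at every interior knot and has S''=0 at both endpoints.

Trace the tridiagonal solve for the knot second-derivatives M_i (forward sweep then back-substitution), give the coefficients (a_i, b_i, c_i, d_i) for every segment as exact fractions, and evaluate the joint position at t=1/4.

Δ: Δ0=6, Δ1=-2/3, Δ2=2, Δ3=-3
row 1: diag=8, rhs=-40; c'=3/8, d'=-5
row 2: denom=10−3·3/8=71/8; d'=(16−3·-5)/(71/8)=248/71
row 3: denom=8−2·16/71=536/71; d'=(-30−2·248/71)/(536/71)=-1313/268
back: M3=-1313/268
back: M2=248/71−16/71·-1313/268=308/67
back: M1=-5−3/8·308/67=-901/134
M: M0=0, M1=-901/134, M2=308/67, M3=-1313/268, M4=0
seg 0: a=-3, c=M0/2=0, d=(M1−M0)/(6·1)=-901/804, b=Δ0−h0·(2M0+M1)/6=5725/804
seg 1: a=3, c=M1/2=-901/268, d=(M2−M1)/(6·3)=1517/2412, b=Δ1−h1·(2M1+M2)/6=1511/402
seg 2: a=1, c=M2/2=154/67, d=(M3−M2)/(6·2)=-2545/3216, b=Δ2−h2·(2M2+M3)/6=457/804
seg 3: a=5, c=M3/2=-1313/536, d=(M4−M3)/(6·2)=1313/3216, b=Δ3−h3·(2M3+M4)/6=107/402
t_q=1/4 → seg 0, τ=1/4; S=-3+5725/804·τ+0·τ²+-901/804·τ³=-21223/17152

  seg 0: a=-3 b=5725/804 c=0 d=-901/804
  seg 1: a=3 b=1511/402 c=-901/268 d=1517/2412
  seg 2: a=1 b=457/804 c=154/67 d=-2545/3216
  seg 3: a=5 b=107/402 c=-1313/536 d=1313/3216
S(1/4) = -21223/17152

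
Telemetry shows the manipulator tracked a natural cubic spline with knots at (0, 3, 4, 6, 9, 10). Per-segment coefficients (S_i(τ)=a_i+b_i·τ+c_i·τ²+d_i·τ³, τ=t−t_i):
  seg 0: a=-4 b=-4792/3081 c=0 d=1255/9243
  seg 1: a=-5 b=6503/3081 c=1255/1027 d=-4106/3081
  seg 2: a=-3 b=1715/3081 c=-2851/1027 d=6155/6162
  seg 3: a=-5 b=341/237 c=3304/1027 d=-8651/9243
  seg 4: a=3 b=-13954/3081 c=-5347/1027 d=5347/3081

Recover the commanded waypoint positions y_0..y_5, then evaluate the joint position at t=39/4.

y_0 = S_0(0) = a_0 = -4
y_1 = S_1(0) = a_1 = -5
y_2 = S_2(0) = a_2 = -3
y_3 = S_3(0) = a_3 = -5
y_4 = S_4(0) = a_4 = 3
y_5 = S_4(1) = -5
t_q=39/4 is in segment 4 (τ=3/4); S_4(τ)=-170449/65728

y_0=-4 y_1=-5 y_2=-3 y_3=-5 y_4=3 y_5=-5
S(39/4) = -170449/65728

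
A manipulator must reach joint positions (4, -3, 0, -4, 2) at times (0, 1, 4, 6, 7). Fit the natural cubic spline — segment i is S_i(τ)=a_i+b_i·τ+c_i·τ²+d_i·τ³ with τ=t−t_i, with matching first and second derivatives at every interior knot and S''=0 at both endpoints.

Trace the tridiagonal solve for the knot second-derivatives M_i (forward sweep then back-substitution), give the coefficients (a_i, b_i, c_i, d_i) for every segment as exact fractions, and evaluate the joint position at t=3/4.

  seg 0: a=4 b=-1654/197 c=0 d=275/197
  seg 1: a=-3 b=-829/197 c=825/197 d=-161/197
  seg 2: a=0 b=-226/197 c=-624/197 d=270/197
  seg 3: a=-4 b=518/197 c=996/197 d=-332/197
S(3/4) = -21535/12608

Δ: Δ0=-7, Δ1=1, Δ2=-2, Δ3=6
row 1: diag=8, rhs=48; c'=3/8, d'=6
row 2: denom=10−3·3/8=71/8; d'=(-18−3·6)/(71/8)=-288/71
row 3: denom=6−2·16/71=394/71; d'=(48−2·-288/71)/(394/71)=1992/197
back: M3=1992/197
back: M2=-288/71−16/71·1992/197=-1248/197
back: M1=6−3/8·-1248/197=1650/197
M: M0=0, M1=1650/197, M2=-1248/197, M3=1992/197, M4=0
seg 0: a=4, c=M0/2=0, d=(M1−M0)/(6·1)=275/197, b=Δ0−h0·(2M0+M1)/6=-1654/197
seg 1: a=-3, c=M1/2=825/197, d=(M2−M1)/(6·3)=-161/197, b=Δ1−h1·(2M1+M2)/6=-829/197
seg 2: a=0, c=M2/2=-624/197, d=(M3−M2)/(6·2)=270/197, b=Δ2−h2·(2M2+M3)/6=-226/197
seg 3: a=-4, c=M3/2=996/197, d=(M4−M3)/(6·1)=-332/197, b=Δ3−h3·(2M3+M4)/6=518/197
t_q=3/4 → seg 0, τ=3/4; S=4+-1654/197·τ+0·τ²+275/197·τ³=-21535/12608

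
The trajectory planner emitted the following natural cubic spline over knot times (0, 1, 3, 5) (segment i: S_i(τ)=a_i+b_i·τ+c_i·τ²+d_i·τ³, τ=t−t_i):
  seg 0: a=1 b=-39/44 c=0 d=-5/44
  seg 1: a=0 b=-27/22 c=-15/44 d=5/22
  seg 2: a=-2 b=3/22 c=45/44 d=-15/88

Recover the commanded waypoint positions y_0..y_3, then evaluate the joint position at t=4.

y_0 = S_0(0) = a_0 = 1
y_1 = S_1(0) = a_1 = 0
y_2 = S_2(0) = a_2 = -2
y_3 = S_2(2) = 1
t_q=4 is in segment 2 (τ=1); S_2(τ)=-89/88

y_0=1 y_1=0 y_2=-2 y_3=1
S(4) = -89/88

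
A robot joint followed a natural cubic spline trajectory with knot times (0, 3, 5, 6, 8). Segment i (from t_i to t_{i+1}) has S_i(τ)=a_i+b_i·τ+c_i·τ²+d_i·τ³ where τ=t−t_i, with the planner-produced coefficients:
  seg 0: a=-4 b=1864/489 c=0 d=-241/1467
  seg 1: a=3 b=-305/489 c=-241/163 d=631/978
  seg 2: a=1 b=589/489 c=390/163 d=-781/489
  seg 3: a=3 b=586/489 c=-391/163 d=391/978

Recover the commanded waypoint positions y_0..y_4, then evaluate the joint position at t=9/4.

y_0 = S_0(0) = a_0 = -4
y_1 = S_1(0) = a_1 = 3
y_2 = S_2(0) = a_2 = 1
y_3 = S_3(0) = a_3 = 3
y_4 = S_3(2) = -1
t_q=9/4 is in segment 0 (τ=9/4); S_0(τ)=28223/10432

y_0=-4 y_1=3 y_2=1 y_3=3 y_4=-1
S(9/4) = 28223/10432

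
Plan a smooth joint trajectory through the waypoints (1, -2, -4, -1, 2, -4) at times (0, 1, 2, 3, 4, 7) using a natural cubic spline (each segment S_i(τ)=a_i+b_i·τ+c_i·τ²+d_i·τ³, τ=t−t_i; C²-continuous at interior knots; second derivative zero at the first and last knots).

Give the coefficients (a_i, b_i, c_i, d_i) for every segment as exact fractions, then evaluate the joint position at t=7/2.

Δ: Δ0=-3, Δ1=-2, Δ2=3, Δ3=3, Δ4=-2
row 1: diag=4, rhs=6; c'=1/4, d'=3/2
row 2: denom=4−1·1/4=15/4; d'=(30−1·3/2)/(15/4)=38/5
row 3: denom=4−1·4/15=56/15; d'=(0−1·38/5)/(56/15)=-57/28
row 4: denom=8−1·15/56=433/56; d'=(-30−1·-57/28)/(433/56)=-1566/433
back: M4=-1566/433
back: M3=-57/28−15/56·-1566/433=-462/433
back: M2=38/5−4/15·-462/433=3414/433
back: M1=3/2−1/4·3414/433=-204/433
M: M0=0, M1=-204/433, M2=3414/433, M3=-462/433, M4=-1566/433, M5=0
seg 0: a=1, c=M0/2=0, d=(M1−M0)/(6·1)=-34/433, b=Δ0−h0·(2M0+M1)/6=-1265/433
seg 1: a=-2, c=M1/2=-102/433, d=(M2−M1)/(6·1)=603/433, b=Δ1−h1·(2M1+M2)/6=-1367/433
seg 2: a=-4, c=M2/2=1707/433, d=(M3−M2)/(6·1)=-646/433, b=Δ2−h2·(2M2+M3)/6=238/433
seg 3: a=-1, c=M3/2=-231/433, d=(M4−M3)/(6·1)=-184/433, b=Δ3−h3·(2M3+M4)/6=1714/433
seg 4: a=2, c=M4/2=-783/433, d=(M5−M4)/(6·3)=87/433, b=Δ4−h4·(2M4+M5)/6=700/433
t_q=7/2 → seg 3, τ=1/2; S=-1+1714/433·τ+-231/433·τ²+-184/433·τ³=1373/1732

  seg 0: a=1 b=-1265/433 c=0 d=-34/433
  seg 1: a=-2 b=-1367/433 c=-102/433 d=603/433
  seg 2: a=-4 b=238/433 c=1707/433 d=-646/433
  seg 3: a=-1 b=1714/433 c=-231/433 d=-184/433
  seg 4: a=2 b=700/433 c=-783/433 d=87/433
S(7/2) = 1373/1732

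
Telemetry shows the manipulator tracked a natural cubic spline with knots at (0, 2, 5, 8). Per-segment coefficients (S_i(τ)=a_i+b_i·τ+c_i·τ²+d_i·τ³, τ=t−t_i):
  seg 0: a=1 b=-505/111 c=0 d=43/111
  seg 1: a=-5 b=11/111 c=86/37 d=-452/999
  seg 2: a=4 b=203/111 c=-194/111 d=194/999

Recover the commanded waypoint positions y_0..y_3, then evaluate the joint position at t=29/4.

y_0 = S_0(0) = a_0 = 1
y_1 = S_1(0) = a_1 = -5
y_2 = S_2(0) = a_2 = 4
y_3 = S_2(3) = -1
t_q=29/4 is in segment 2 (τ=9/4); S_2(τ)=1751/1184

y_0=1 y_1=-5 y_2=4 y_3=-1
S(29/4) = 1751/1184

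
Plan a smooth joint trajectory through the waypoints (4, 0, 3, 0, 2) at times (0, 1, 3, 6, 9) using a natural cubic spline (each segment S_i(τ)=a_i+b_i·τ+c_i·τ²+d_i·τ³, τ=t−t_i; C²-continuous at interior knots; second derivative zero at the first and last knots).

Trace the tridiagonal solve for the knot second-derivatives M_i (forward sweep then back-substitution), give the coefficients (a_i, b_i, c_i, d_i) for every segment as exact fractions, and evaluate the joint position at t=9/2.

Δ: Δ0=-4, Δ1=3/2, Δ2=-1, Δ3=2/3
row 1: diag=6, rhs=33; c'=1/3, d'=11/2
row 2: denom=10−2·1/3=28/3; d'=(-15−2·11/2)/(28/3)=-39/14
row 3: denom=12−3·9/28=309/28; d'=(10−3·-39/14)/(309/28)=514/309
back: M3=514/309
back: M2=-39/14−9/28·514/309=-342/103
back: M1=11/2−1/3·-342/103=1361/206
M: M0=0, M1=1361/206, M2=-342/103, M3=514/309, M4=0
seg 0: a=4, c=M0/2=0, d=(M1−M0)/(6·1)=1361/1236, b=Δ0−h0·(2M0+M1)/6=-6305/1236
seg 1: a=0, c=M1/2=1361/412, d=(M2−M1)/(6·2)=-2045/2472, b=Δ1−h1·(2M1+M2)/6=-1111/618
seg 2: a=3, c=M2/2=-171/103, d=(M3−M2)/(6·3)=770/2781, b=Δ2−h2·(2M2+M3)/6=460/309
seg 3: a=0, c=M3/2=257/309, d=(M4−M3)/(6·3)=-257/2781, b=Δ3−h3·(2M3+M4)/6=-308/309
t_q=9/2 → seg 2, τ=3/2; S=3+460/309·τ+-171/103·τ²+770/2781·τ³=501/206

  seg 0: a=4 b=-6305/1236 c=0 d=1361/1236
  seg 1: a=0 b=-1111/618 c=1361/412 d=-2045/2472
  seg 2: a=3 b=460/309 c=-171/103 d=770/2781
  seg 3: a=0 b=-308/309 c=257/309 d=-257/2781
S(9/2) = 501/206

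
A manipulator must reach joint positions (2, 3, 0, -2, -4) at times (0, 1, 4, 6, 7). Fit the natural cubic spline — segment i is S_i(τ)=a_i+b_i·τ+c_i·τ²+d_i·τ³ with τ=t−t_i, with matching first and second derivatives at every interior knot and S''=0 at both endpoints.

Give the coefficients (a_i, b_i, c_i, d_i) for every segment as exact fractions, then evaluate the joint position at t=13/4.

  seg 0: a=2 b=256/197 c=0 d=-59/197
  seg 1: a=3 b=79/197 c=-177/197 d=85/591
  seg 2: a=0 b=-218/197 c=78/197 d=-135/788
  seg 3: a=-2 b=-311/197 c=-249/394 d=83/394
S(13/4) = 12507/12608

Δ: Δ0=1, Δ1=-1, Δ2=-1, Δ3=-2
row 1: diag=8, rhs=-12; c'=3/8, d'=-3/2
row 2: denom=10−3·3/8=71/8; d'=(0−3·-3/2)/(71/8)=36/71
row 3: denom=6−2·16/71=394/71; d'=(-6−2·36/71)/(394/71)=-249/197
back: M3=-249/197
back: M2=36/71−16/71·-249/197=156/197
back: M1=-3/2−3/8·156/197=-354/197
M: M0=0, M1=-354/197, M2=156/197, M3=-249/197, M4=0
seg 0: a=2, c=M0/2=0, d=(M1−M0)/(6·1)=-59/197, b=Δ0−h0·(2M0+M1)/6=256/197
seg 1: a=3, c=M1/2=-177/197, d=(M2−M1)/(6·3)=85/591, b=Δ1−h1·(2M1+M2)/6=79/197
seg 2: a=0, c=M2/2=78/197, d=(M3−M2)/(6·2)=-135/788, b=Δ2−h2·(2M2+M3)/6=-218/197
seg 3: a=-2, c=M3/2=-249/394, d=(M4−M3)/(6·1)=83/394, b=Δ3−h3·(2M3+M4)/6=-311/197
t_q=13/4 → seg 1, τ=9/4; S=3+79/197·τ+-177/197·τ²+85/591·τ³=12507/12608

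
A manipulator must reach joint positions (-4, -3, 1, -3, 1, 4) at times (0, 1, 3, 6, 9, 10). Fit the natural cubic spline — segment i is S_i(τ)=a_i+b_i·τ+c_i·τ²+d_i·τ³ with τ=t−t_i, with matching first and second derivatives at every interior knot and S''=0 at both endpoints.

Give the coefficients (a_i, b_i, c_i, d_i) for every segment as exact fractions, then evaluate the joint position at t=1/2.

Δ: Δ0=1, Δ1=2, Δ2=-4/3, Δ3=4/3, Δ4=3
row 1: diag=6, rhs=6; c'=1/3, d'=1
row 2: denom=10−2·1/3=28/3; d'=(-20−2·1)/(28/3)=-33/14
row 3: denom=12−3·9/28=309/28; d'=(16−3·-33/14)/(309/28)=646/309
row 4: denom=8−3·28/103=740/103; d'=(10−3·646/309)/(740/103)=96/185
back: M4=96/185
back: M3=646/309−28/103·96/185=1082/555
back: M2=-33/14−9/28·1082/555=-552/185
back: M1=1−1/3·-552/185=369/185
M: M0=0, M1=369/185, M2=-552/185, M3=1082/555, M4=96/185, M5=0
seg 0: a=-4, c=M0/2=0, d=(M1−M0)/(6·1)=123/370, b=Δ0−h0·(2M0+M1)/6=247/370
seg 1: a=-3, c=M1/2=369/370, d=(M2−M1)/(6·2)=-307/740, b=Δ1−h1·(2M1+M2)/6=308/185
seg 2: a=1, c=M2/2=-276/185, d=(M3−M2)/(6·3)=37/135, b=Δ2−h2·(2M2+M3)/6=25/37
seg 3: a=-3, c=M3/2=541/555, d=(M4−M3)/(6·3)=-397/4995, b=Δ3−h3·(2M3+M4)/6=-162/185
seg 4: a=1, c=M4/2=48/185, d=(M5−M4)/(6·1)=-16/185, b=Δ4−h4·(2M4+M5)/6=523/185
t_q=1/2 → seg 0, τ=1/2; S=-4+247/370·τ+0·τ²+123/370·τ³=-10729/2960

  seg 0: a=-4 b=247/370 c=0 d=123/370
  seg 1: a=-3 b=308/185 c=369/370 d=-307/740
  seg 2: a=1 b=25/37 c=-276/185 d=37/135
  seg 3: a=-3 b=-162/185 c=541/555 d=-397/4995
  seg 4: a=1 b=523/185 c=48/185 d=-16/185
S(1/2) = -10729/2960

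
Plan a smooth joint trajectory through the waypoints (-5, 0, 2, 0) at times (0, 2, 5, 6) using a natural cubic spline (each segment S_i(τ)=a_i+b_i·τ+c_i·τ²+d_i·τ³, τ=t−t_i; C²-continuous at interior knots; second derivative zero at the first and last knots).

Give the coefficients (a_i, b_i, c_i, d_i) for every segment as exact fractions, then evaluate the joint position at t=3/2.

  seg 0: a=-5 b=1145/426 c=0 d=-10/213
  seg 1: a=0 b=905/426 c=-20/71 d=-29/426
  seg 2: a=2 b=-299/213 c=-127/142 d=127/426
S(3/2) = -80/71

Δ: Δ0=5/2, Δ1=2/3, Δ2=-2
row 1: diag=10, rhs=-11; c'=3/10, d'=-11/10
row 2: denom=8−3·3/10=71/10; d'=(-16−3·-11/10)/(71/10)=-127/71
back: M2=-127/71
back: M1=-11/10−3/10·-127/71=-40/71
M: M0=0, M1=-40/71, M2=-127/71, M3=0
seg 0: a=-5, c=M0/2=0, d=(M1−M0)/(6·2)=-10/213, b=Δ0−h0·(2M0+M1)/6=1145/426
seg 1: a=0, c=M1/2=-20/71, d=(M2−M1)/(6·3)=-29/426, b=Δ1−h1·(2M1+M2)/6=905/426
seg 2: a=2, c=M2/2=-127/142, d=(M3−M2)/(6·1)=127/426, b=Δ2−h2·(2M2+M3)/6=-299/213
t_q=3/2 → seg 0, τ=3/2; S=-5+1145/426·τ+0·τ²+-10/213·τ³=-80/71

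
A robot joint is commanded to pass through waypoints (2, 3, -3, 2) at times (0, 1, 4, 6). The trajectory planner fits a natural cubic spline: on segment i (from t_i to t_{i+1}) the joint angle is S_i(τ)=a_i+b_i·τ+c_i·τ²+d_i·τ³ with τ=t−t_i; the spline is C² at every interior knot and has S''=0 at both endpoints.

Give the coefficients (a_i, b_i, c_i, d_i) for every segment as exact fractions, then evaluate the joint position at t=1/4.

  seg 0: a=2 b=229/142 c=0 d=-87/142
  seg 1: a=3 b=-16/71 c=-261/142 d=59/142
  seg 2: a=-3 b=-5/142 c=135/71 d=-45/142
S(1/4) = 21753/9088

Δ: Δ0=1, Δ1=-2, Δ2=5/2
row 1: diag=8, rhs=-18; c'=3/8, d'=-9/4
row 2: denom=10−3·3/8=71/8; d'=(27−3·-9/4)/(71/8)=270/71
back: M2=270/71
back: M1=-9/4−3/8·270/71=-261/71
M: M0=0, M1=-261/71, M2=270/71, M3=0
seg 0: a=2, c=M0/2=0, d=(M1−M0)/(6·1)=-87/142, b=Δ0−h0·(2M0+M1)/6=229/142
seg 1: a=3, c=M1/2=-261/142, d=(M2−M1)/(6·3)=59/142, b=Δ1−h1·(2M1+M2)/6=-16/71
seg 2: a=-3, c=M2/2=135/71, d=(M3−M2)/(6·2)=-45/142, b=Δ2−h2·(2M2+M3)/6=-5/142
t_q=1/4 → seg 0, τ=1/4; S=2+229/142·τ+0·τ²+-87/142·τ³=21753/9088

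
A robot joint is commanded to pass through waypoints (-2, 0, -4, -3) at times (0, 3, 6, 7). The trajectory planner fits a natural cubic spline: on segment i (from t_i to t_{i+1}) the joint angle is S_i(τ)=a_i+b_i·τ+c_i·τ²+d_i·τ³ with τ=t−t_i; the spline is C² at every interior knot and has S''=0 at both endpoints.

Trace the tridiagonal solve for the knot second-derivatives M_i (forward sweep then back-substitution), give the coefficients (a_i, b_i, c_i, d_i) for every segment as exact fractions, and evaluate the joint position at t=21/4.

Δ: Δ0=2/3, Δ1=-4/3, Δ2=1
row 1: diag=12, rhs=-12; c'=1/4, d'=-1
row 2: denom=8−3·1/4=29/4; d'=(14−3·-1)/(29/4)=68/29
back: M2=68/29
back: M1=-1−1/4·68/29=-46/29
M: M0=0, M1=-46/29, M2=68/29, M3=0
seg 0: a=-2, c=M0/2=0, d=(M1−M0)/(6·3)=-23/261, b=Δ0−h0·(2M0+M1)/6=127/87
seg 1: a=0, c=M1/2=-23/29, d=(M2−M1)/(6·3)=19/87, b=Δ1−h1·(2M1+M2)/6=-80/87
seg 2: a=-4, c=M2/2=34/29, d=(M3−M2)/(6·1)=-34/87, b=Δ2−h2·(2M2+M3)/6=19/87
t_q=21/4 → seg 1, τ=9/4; S=0+-80/87·τ+-23/29·τ²+19/87·τ³=-6675/1856

  seg 0: a=-2 b=127/87 c=0 d=-23/261
  seg 1: a=0 b=-80/87 c=-23/29 d=19/87
  seg 2: a=-4 b=19/87 c=34/29 d=-34/87
S(21/4) = -6675/1856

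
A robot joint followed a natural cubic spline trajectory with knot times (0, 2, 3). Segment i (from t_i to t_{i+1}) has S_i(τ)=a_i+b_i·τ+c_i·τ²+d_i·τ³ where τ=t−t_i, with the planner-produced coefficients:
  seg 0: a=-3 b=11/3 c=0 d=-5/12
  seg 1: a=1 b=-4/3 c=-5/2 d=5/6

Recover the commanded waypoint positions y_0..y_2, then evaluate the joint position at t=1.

y_0=-3 y_1=1 y_2=-2
S(1) = 1/4

y_0 = S_0(0) = a_0 = -3
y_1 = S_1(0) = a_1 = 1
y_2 = S_1(1) = -2
t_q=1 is in segment 0 (τ=1); S_0(τ)=1/4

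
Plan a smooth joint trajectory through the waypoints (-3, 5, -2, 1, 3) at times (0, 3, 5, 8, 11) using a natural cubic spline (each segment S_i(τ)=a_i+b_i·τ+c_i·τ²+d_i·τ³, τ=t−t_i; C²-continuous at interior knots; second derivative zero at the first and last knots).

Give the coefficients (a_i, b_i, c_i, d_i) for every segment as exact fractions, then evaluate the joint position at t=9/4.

Δ: Δ0=8/3, Δ1=-7/2, Δ2=1, Δ3=2/3
row 1: diag=10, rhs=-37; c'=1/5, d'=-37/10
row 2: denom=10−2·1/5=48/5; d'=(27−2·-37/10)/(48/5)=43/12
row 3: denom=12−3·5/16=177/16; d'=(-2−3·43/12)/(177/16)=-68/59
back: M3=-68/59
back: M2=43/12−5/16·-68/59=698/177
back: M1=-37/10−1/5·698/177=-1589/354
M: M0=0, M1=-1589/354, M2=698/177, M3=-68/59, M4=0
seg 0: a=-3, c=M0/2=0, d=(M1−M0)/(6·3)=-1589/6372, b=Δ0−h0·(2M0+M1)/6=1159/236
seg 1: a=5, c=M1/2=-1589/708, d=(M2−M1)/(6·2)=995/1416, b=Δ1−h1·(2M1+M2)/6=-215/118
seg 2: a=-2, c=M2/2=349/177, d=(M3−M2)/(6·3)=-451/1593, b=Δ2−h2·(2M2+M3)/6=-419/177
seg 3: a=1, c=M3/2=-34/59, d=(M4−M3)/(6·3)=34/531, b=Δ3−h3·(2M3+M4)/6=322/177
t_q=9/4 → seg 0, τ=9/4; S=-3+1159/236·τ+0·τ²+-1589/6372·τ³=78681/15104

  seg 0: a=-3 b=1159/236 c=0 d=-1589/6372
  seg 1: a=5 b=-215/118 c=-1589/708 d=995/1416
  seg 2: a=-2 b=-419/177 c=349/177 d=-451/1593
  seg 3: a=1 b=322/177 c=-34/59 d=34/531
S(9/4) = 78681/15104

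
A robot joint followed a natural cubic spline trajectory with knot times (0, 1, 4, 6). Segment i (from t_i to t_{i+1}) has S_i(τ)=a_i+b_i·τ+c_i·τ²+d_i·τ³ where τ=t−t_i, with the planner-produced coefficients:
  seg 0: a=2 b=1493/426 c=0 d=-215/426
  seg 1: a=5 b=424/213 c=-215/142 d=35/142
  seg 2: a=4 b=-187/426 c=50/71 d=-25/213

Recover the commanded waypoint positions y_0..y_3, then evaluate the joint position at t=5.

y_0 = S_0(0) = a_0 = 2
y_1 = S_1(0) = a_1 = 5
y_2 = S_2(0) = a_2 = 4
y_3 = S_2(2) = 5
t_q=5 is in segment 2 (τ=1); S_2(τ)=589/142

y_0=2 y_1=5 y_2=4 y_3=5
S(5) = 589/142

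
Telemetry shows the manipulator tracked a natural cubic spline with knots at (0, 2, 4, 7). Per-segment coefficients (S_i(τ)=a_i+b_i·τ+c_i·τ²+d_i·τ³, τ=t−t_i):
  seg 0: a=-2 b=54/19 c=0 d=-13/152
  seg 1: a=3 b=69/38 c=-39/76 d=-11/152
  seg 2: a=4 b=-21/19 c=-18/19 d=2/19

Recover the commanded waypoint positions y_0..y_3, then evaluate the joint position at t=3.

y_0 = S_0(0) = a_0 = -2
y_1 = S_1(0) = a_1 = 3
y_2 = S_2(0) = a_2 = 4
y_3 = S_2(3) = -5
t_q=3 is in segment 1 (τ=1); S_1(τ)=643/152

y_0=-2 y_1=3 y_2=4 y_3=-5
S(3) = 643/152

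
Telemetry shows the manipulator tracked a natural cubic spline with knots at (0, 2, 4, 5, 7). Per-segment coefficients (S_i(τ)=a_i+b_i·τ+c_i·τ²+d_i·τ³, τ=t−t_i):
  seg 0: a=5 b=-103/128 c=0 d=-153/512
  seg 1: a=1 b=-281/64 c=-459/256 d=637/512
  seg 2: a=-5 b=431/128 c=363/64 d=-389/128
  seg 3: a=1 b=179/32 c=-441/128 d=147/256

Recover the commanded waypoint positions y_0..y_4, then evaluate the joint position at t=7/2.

y_0 = S_0(0) = a_0 = 5
y_1 = S_1(0) = a_1 = 1
y_2 = S_2(0) = a_2 = -5
y_3 = S_3(0) = a_3 = 1
y_4 = S_3(2) = 3
t_q=7/2 is in segment 1 (τ=3/2); S_1(τ)=-22205/4096

y_0=5 y_1=1 y_2=-5 y_3=1 y_4=3
S(7/2) = -22205/4096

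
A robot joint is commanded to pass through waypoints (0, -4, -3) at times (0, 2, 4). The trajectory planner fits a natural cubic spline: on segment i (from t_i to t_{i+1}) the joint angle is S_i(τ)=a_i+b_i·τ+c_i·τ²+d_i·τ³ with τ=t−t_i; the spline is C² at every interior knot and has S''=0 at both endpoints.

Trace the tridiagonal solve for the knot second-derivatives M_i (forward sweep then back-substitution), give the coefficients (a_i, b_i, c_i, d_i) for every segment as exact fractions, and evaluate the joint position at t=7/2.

  seg 0: a=0 b=-21/8 c=0 d=5/32
  seg 1: a=-4 b=-3/4 c=15/16 d=-5/32
S(7/2) = -907/256

Δ: Δ0=-2, Δ1=1/2
row 1: diag=8, rhs=15; c'=1/4, d'=15/8
back: M1=15/8
M: M0=0, M1=15/8, M2=0
seg 0: a=0, c=M0/2=0, d=(M1−M0)/(6·2)=5/32, b=Δ0−h0·(2M0+M1)/6=-21/8
seg 1: a=-4, c=M1/2=15/16, d=(M2−M1)/(6·2)=-5/32, b=Δ1−h1·(2M1+M2)/6=-3/4
t_q=7/2 → seg 1, τ=3/2; S=-4+-3/4·τ+15/16·τ²+-5/32·τ³=-907/256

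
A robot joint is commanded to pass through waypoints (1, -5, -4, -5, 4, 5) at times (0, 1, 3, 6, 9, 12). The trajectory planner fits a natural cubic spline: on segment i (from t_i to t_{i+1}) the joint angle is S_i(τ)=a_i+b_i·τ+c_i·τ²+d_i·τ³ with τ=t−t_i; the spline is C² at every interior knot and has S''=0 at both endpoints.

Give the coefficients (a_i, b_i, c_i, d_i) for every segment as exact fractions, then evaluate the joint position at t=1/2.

  seg 0: a=1 b=-927/128 c=0 d=159/128
  seg 1: a=-5 b=-225/64 c=477/128 d=-55/64
  seg 2: a=-4 b=69/64 c=-183/128 d=1105/3456
  seg 3: a=-5 b=145/128 c=139/96 d=-317/1152
  seg 4: a=4 b=153/64 c=-395/384 d=395/3456
S(1/2) = -2525/1024

Δ: Δ0=-6, Δ1=1/2, Δ2=-1/3, Δ3=3, Δ4=1/3
row 1: diag=6, rhs=39; c'=1/3, d'=13/2
row 2: denom=10−2·1/3=28/3; d'=(-5−2·13/2)/(28/3)=-27/14
row 3: denom=12−3·9/28=309/28; d'=(20−3·-27/14)/(309/28)=722/309
row 4: denom=12−3·28/103=1152/103; d'=(-16−3·722/309)/(1152/103)=-395/192
back: M4=-395/192
back: M3=722/309−28/103·-395/192=139/48
back: M2=-27/14−9/28·139/48=-183/64
back: M1=13/2−1/3·-183/64=477/64
M: M0=0, M1=477/64, M2=-183/64, M3=139/48, M4=-395/192, M5=0
seg 0: a=1, c=M0/2=0, d=(M1−M0)/(6·1)=159/128, b=Δ0−h0·(2M0+M1)/6=-927/128
seg 1: a=-5, c=M1/2=477/128, d=(M2−M1)/(6·2)=-55/64, b=Δ1−h1·(2M1+M2)/6=-225/64
seg 2: a=-4, c=M2/2=-183/128, d=(M3−M2)/(6·3)=1105/3456, b=Δ2−h2·(2M2+M3)/6=69/64
seg 3: a=-5, c=M3/2=139/96, d=(M4−M3)/(6·3)=-317/1152, b=Δ3−h3·(2M3+M4)/6=145/128
seg 4: a=4, c=M4/2=-395/384, d=(M5−M4)/(6·3)=395/3456, b=Δ4−h4·(2M4+M5)/6=153/64
t_q=1/2 → seg 0, τ=1/2; S=1+-927/128·τ+0·τ²+159/128·τ³=-2525/1024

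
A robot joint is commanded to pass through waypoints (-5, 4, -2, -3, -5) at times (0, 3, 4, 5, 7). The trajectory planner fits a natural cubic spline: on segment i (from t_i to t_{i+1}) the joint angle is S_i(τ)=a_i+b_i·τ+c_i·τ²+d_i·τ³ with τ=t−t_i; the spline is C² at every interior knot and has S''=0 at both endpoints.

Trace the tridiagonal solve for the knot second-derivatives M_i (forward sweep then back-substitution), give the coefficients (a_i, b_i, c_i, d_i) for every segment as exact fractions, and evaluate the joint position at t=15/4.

  seg 0: a=-5 b=1245/178 c=0 d=-79/178
  seg 1: a=4 b=-444/89 c=-711/178 d=531/178
  seg 2: a=-2 b=-717/178 c=441/89 d=-343/178
  seg 3: a=-3 b=9/89 c=-147/178 d=49/356
S(15/4) = -8315/11392

Δ: Δ0=3, Δ1=-6, Δ2=-1, Δ3=-1
row 1: diag=8, rhs=-54; c'=1/8, d'=-27/4
row 2: denom=4−1·1/8=31/8; d'=(30−1·-27/4)/(31/8)=294/31
row 3: denom=6−1·8/31=178/31; d'=(0−1·294/31)/(178/31)=-147/89
back: M3=-147/89
back: M2=294/31−8/31·-147/89=882/89
back: M1=-27/4−1/8·882/89=-711/89
M: M0=0, M1=-711/89, M2=882/89, M3=-147/89, M4=0
seg 0: a=-5, c=M0/2=0, d=(M1−M0)/(6·3)=-79/178, b=Δ0−h0·(2M0+M1)/6=1245/178
seg 1: a=4, c=M1/2=-711/178, d=(M2−M1)/(6·1)=531/178, b=Δ1−h1·(2M1+M2)/6=-444/89
seg 2: a=-2, c=M2/2=441/89, d=(M3−M2)/(6·1)=-343/178, b=Δ2−h2·(2M2+M3)/6=-717/178
seg 3: a=-3, c=M3/2=-147/178, d=(M4−M3)/(6·2)=49/356, b=Δ3−h3·(2M3+M4)/6=9/89
t_q=15/4 → seg 1, τ=3/4; S=4+-444/89·τ+-711/178·τ²+531/178·τ³=-8315/11392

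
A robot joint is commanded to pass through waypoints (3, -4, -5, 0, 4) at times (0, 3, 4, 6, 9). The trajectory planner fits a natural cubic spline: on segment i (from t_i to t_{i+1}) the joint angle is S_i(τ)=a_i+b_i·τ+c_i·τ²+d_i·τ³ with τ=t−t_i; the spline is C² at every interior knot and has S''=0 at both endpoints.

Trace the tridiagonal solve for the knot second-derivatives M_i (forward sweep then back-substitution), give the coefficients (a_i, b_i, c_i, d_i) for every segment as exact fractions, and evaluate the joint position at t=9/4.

Δ: Δ0=-7/3, Δ1=-1, Δ2=5/2, Δ3=4/3
row 1: diag=8, rhs=8; c'=1/8, d'=1
row 2: denom=6−1·1/8=47/8; d'=(21−1·1)/(47/8)=160/47
row 3: denom=10−2·16/47=438/47; d'=(-7−2·160/47)/(438/47)=-649/438
back: M3=-649/438
back: M2=160/47−16/47·-649/438=856/219
back: M1=1−1/8·856/219=112/219
M: M0=0, M1=112/219, M2=856/219, M3=-649/438, M4=0
seg 0: a=3, c=M0/2=0, d=(M1−M0)/(6·3)=56/1971, b=Δ0−h0·(2M0+M1)/6=-189/73
seg 1: a=-4, c=M1/2=56/219, d=(M2−M1)/(6·1)=124/219, b=Δ1−h1·(2M1+M2)/6=-133/73
seg 2: a=-5, c=M2/2=428/219, d=(M3−M2)/(6·2)=-787/1752, b=Δ2−h2·(2M2+M3)/6=85/219
seg 3: a=0, c=M3/2=-649/876, d=(M4−M3)/(6·3)=649/7884, b=Δ3−h3·(2M3+M4)/6=411/146
t_q=9/4 → seg 0, τ=9/4; S=3+-189/73·τ+0·τ²+56/1971·τ³=-1461/584

  seg 0: a=3 b=-189/73 c=0 d=56/1971
  seg 1: a=-4 b=-133/73 c=56/219 d=124/219
  seg 2: a=-5 b=85/219 c=428/219 d=-787/1752
  seg 3: a=0 b=411/146 c=-649/876 d=649/7884
S(9/4) = -1461/584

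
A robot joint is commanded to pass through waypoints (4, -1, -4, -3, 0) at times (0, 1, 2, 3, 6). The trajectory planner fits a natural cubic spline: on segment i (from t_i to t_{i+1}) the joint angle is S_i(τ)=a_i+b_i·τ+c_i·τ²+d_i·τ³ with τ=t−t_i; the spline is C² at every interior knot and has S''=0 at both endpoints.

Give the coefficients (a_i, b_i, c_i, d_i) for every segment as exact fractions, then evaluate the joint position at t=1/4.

  seg 0: a=4 b=-305/58 c=0 d=15/58
  seg 1: a=-1 b=-130/29 c=45/58 d=41/58
  seg 2: a=-4 b=-47/58 c=84/29 d=-63/58
  seg 3: a=-3 b=50/29 c=-21/58 d=7/174
S(1/4) = 9983/3712

Δ: Δ0=-5, Δ1=-3, Δ2=1, Δ3=1
row 1: diag=4, rhs=12; c'=1/4, d'=3
row 2: denom=4−1·1/4=15/4; d'=(24−1·3)/(15/4)=28/5
row 3: denom=8−1·4/15=116/15; d'=(0−1·28/5)/(116/15)=-21/29
back: M3=-21/29
back: M2=28/5−4/15·-21/29=168/29
back: M1=3−1/4·168/29=45/29
M: M0=0, M1=45/29, M2=168/29, M3=-21/29, M4=0
seg 0: a=4, c=M0/2=0, d=(M1−M0)/(6·1)=15/58, b=Δ0−h0·(2M0+M1)/6=-305/58
seg 1: a=-1, c=M1/2=45/58, d=(M2−M1)/(6·1)=41/58, b=Δ1−h1·(2M1+M2)/6=-130/29
seg 2: a=-4, c=M2/2=84/29, d=(M3−M2)/(6·1)=-63/58, b=Δ2−h2·(2M2+M3)/6=-47/58
seg 3: a=-3, c=M3/2=-21/58, d=(M4−M3)/(6·3)=7/174, b=Δ3−h3·(2M3+M4)/6=50/29
t_q=1/4 → seg 0, τ=1/4; S=4+-305/58·τ+0·τ²+15/58·τ³=9983/3712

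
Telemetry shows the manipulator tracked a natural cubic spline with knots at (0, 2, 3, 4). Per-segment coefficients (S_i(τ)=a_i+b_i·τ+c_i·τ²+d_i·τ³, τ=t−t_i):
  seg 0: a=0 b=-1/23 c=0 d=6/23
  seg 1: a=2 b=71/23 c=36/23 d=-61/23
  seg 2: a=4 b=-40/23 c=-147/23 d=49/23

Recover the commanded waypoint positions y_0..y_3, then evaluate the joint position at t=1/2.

y_0 = S_0(0) = a_0 = 0
y_1 = S_1(0) = a_1 = 2
y_2 = S_2(0) = a_2 = 4
y_3 = S_2(1) = -2
t_q=1/2 is in segment 0 (τ=1/2); S_0(τ)=1/92

y_0=0 y_1=2 y_2=4 y_3=-2
S(1/2) = 1/92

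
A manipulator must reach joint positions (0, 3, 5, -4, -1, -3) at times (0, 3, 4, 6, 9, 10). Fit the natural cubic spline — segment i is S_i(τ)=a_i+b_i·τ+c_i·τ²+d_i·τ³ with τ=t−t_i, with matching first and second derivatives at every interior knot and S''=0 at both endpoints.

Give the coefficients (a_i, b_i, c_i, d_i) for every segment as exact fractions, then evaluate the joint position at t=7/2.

  seg 0: a=0 b=131/2054 c=0 d=641/6162
  seg 1: a=3 b=2950/1027 c=1923/2054 d=-3715/2054
  seg 2: a=5 b=-1399/2054 c=-4611/1027 d=1325/1027
  seg 3: a=-4 b=-499/158 c=3339/1027 d=-1277/2054
  seg 4: a=-1 b=-449/1027 c=-4815/2054 d=1605/2054
S(7/2) = 73027/16432

Δ: Δ0=1, Δ1=2, Δ2=-9/2, Δ3=1, Δ4=-2
row 1: diag=8, rhs=6; c'=1/8, d'=3/4
row 2: denom=6−1·1/8=47/8; d'=(-39−1·3/4)/(47/8)=-318/47
row 3: denom=10−2·16/47=438/47; d'=(33−2·-318/47)/(438/47)=729/146
row 4: denom=8−3·47/146=1027/146; d'=(-18−3·729/146)/(1027/146)=-4815/1027
back: M4=-4815/1027
back: M3=729/146−47/146·-4815/1027=6678/1027
back: M2=-318/47−16/47·6678/1027=-9222/1027
back: M1=3/4−1/8·-9222/1027=1923/1027
M: M0=0, M1=1923/1027, M2=-9222/1027, M3=6678/1027, M4=-4815/1027, M5=0
seg 0: a=0, c=M0/2=0, d=(M1−M0)/(6·3)=641/6162, b=Δ0−h0·(2M0+M1)/6=131/2054
seg 1: a=3, c=M1/2=1923/2054, d=(M2−M1)/(6·1)=-3715/2054, b=Δ1−h1·(2M1+M2)/6=2950/1027
seg 2: a=5, c=M2/2=-4611/1027, d=(M3−M2)/(6·2)=1325/1027, b=Δ2−h2·(2M2+M3)/6=-1399/2054
seg 3: a=-4, c=M3/2=3339/1027, d=(M4−M3)/(6·3)=-1277/2054, b=Δ3−h3·(2M3+M4)/6=-499/158
seg 4: a=-1, c=M4/2=-4815/2054, d=(M5−M4)/(6·1)=1605/2054, b=Δ4−h4·(2M4+M5)/6=-449/1027
t_q=7/2 → seg 1, τ=1/2; S=3+2950/1027·τ+1923/2054·τ²+-3715/2054·τ³=73027/16432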